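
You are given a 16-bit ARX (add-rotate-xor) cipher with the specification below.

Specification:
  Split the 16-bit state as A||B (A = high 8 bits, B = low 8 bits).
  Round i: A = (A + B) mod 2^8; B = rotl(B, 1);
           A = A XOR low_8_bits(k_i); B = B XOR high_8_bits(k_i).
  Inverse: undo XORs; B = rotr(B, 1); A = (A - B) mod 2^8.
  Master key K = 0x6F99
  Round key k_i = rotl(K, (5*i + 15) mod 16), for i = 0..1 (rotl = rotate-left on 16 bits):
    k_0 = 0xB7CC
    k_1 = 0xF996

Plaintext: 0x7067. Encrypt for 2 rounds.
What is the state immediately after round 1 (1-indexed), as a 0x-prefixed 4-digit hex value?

0x1B79

s_0 = plaintext = 0x7067
s_1 = Round(s_0, k_0) = 0x1B79
s_2 = Round(s_1, k_1) = 0x020B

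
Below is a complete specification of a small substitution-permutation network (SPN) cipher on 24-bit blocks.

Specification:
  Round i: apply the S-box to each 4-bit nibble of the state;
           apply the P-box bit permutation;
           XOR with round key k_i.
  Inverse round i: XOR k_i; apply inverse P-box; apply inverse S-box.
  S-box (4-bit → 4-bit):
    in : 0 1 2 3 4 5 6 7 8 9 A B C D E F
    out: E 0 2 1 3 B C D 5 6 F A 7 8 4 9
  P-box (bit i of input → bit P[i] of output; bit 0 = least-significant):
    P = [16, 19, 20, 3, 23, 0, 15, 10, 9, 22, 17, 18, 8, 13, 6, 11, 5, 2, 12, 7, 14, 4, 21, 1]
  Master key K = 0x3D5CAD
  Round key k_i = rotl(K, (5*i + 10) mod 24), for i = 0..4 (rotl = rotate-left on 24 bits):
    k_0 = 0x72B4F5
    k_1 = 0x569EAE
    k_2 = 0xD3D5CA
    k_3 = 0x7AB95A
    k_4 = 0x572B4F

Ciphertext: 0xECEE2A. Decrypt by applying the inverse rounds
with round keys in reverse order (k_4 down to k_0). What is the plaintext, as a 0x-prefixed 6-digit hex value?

s_0 = ciphertext = 0xECEE2A
s_1 = InvRound(s_0, k_4) = 0x848EAC
s_2 = InvRound(s_1, k_3) = 0x0ACAF9
s_3 = InvRound(s_2, k_2) = 0xB8F45C
s_4 = InvRound(s_3, k_1) = 0xAF0A32
s_5 = InvRound(s_4, k_0) = 0xD005AC

0xD005AC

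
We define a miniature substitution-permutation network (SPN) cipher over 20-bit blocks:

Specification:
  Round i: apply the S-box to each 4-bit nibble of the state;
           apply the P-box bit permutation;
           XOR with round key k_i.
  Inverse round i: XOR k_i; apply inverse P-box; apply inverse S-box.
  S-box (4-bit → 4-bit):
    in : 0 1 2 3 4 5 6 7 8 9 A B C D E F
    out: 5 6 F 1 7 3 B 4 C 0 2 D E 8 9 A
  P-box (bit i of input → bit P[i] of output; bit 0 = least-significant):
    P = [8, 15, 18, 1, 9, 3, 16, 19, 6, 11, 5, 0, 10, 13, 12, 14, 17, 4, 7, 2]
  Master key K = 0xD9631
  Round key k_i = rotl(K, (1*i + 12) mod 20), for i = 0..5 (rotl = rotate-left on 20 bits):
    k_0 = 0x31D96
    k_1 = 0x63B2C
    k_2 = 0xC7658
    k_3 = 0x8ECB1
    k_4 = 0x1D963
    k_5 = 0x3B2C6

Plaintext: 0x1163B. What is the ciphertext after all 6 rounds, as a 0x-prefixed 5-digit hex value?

0x7A619

s_0 = plaintext = 0x1163B
s_1 = Round(s_0, k_0) = 0x72645
s_2 = Round(s_1, k_1) = 0x7C4E5
s_3 = Round(s_2, k_2) = 0x48DB8
s_4 = Round(s_3, k_3) = 0x7BE22
s_5 = Round(s_4, k_4) = 0xC0EA8
s_6 = Round(s_5, k_5) = 0x7A619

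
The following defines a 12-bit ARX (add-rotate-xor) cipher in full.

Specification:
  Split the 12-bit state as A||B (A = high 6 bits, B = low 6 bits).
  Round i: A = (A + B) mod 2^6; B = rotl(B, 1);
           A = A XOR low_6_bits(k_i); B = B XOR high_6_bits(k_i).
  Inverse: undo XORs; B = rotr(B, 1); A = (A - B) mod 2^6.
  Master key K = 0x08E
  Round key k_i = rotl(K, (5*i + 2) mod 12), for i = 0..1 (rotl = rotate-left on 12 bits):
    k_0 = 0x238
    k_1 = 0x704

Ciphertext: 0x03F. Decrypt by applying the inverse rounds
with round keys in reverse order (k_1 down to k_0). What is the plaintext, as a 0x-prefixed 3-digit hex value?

s_0 = ciphertext = 0x03F
s_1 = InvRound(s_0, k_1) = 0x4F1
s_2 = InvRound(s_1, k_0) = 0xBFC

0xBFC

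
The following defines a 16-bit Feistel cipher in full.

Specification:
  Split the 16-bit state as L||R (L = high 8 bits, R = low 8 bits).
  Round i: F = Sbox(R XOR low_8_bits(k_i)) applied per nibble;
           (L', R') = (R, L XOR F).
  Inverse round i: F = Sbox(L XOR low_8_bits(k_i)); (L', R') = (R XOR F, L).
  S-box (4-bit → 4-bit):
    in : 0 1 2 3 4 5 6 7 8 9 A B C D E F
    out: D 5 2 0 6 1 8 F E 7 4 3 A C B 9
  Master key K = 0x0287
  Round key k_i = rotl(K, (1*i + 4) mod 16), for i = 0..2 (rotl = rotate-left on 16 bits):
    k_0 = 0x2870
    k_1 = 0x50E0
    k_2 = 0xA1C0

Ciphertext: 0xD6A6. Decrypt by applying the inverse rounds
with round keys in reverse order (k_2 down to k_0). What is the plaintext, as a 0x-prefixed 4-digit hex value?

0x628D

s_0 = ciphertext = 0xD6A6
s_1 = InvRound(s_0, k_2) = 0xFED6
s_2 = InvRound(s_1, k_1) = 0x8DFE
s_3 = InvRound(s_2, k_0) = 0x628D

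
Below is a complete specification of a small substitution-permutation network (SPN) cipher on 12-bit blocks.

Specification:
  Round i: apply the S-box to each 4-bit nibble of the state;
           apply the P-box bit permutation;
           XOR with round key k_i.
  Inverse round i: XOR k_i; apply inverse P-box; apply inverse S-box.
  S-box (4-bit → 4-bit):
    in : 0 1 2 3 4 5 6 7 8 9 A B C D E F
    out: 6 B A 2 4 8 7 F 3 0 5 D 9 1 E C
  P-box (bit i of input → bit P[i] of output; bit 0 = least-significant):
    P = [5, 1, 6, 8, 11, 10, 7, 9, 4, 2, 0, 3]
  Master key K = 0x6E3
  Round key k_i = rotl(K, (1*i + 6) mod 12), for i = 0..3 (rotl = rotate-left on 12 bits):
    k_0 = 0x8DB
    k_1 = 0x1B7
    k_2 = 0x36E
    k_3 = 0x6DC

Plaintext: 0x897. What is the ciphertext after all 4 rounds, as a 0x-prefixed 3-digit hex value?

0x364

s_0 = plaintext = 0x897
s_1 = Round(s_0, k_0) = 0x9AD
s_2 = Round(s_1, k_1) = 0x917
s_3 = Round(s_2, k_2) = 0xC0C
s_4 = Round(s_3, k_3) = 0x364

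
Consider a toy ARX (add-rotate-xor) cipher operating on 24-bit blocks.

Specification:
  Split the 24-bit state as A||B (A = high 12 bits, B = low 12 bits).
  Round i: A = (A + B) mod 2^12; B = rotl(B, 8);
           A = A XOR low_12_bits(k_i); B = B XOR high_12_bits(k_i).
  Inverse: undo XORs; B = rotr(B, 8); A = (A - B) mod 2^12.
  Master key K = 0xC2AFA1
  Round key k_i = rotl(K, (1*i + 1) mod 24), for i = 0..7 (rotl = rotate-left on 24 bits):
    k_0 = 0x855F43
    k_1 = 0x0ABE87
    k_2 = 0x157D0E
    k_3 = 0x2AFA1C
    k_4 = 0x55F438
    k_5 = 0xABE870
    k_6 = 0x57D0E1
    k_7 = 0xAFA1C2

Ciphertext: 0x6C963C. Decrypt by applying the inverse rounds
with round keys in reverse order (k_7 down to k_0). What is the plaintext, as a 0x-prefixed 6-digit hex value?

s_0 = ciphertext = 0x6C963C
s_1 = InvRound(s_0, k_7) = 0xA9FC6C
s_2 = InvRound(s_1, k_6) = 0x965119
s_3 = InvRound(s_2, k_5) = 0x69AA7B
s_4 = InvRound(s_3, k_4) = 0x05324F
s_5 = InvRound(s_4, k_3) = 0xC4FE00
s_6 = InvRound(s_5, k_2) = 0xBC257F
s_7 = InvRound(s_6, k_1) = 0x800D45
s_8 = InvRound(s_7, k_0) = 0x63E105

0x63E105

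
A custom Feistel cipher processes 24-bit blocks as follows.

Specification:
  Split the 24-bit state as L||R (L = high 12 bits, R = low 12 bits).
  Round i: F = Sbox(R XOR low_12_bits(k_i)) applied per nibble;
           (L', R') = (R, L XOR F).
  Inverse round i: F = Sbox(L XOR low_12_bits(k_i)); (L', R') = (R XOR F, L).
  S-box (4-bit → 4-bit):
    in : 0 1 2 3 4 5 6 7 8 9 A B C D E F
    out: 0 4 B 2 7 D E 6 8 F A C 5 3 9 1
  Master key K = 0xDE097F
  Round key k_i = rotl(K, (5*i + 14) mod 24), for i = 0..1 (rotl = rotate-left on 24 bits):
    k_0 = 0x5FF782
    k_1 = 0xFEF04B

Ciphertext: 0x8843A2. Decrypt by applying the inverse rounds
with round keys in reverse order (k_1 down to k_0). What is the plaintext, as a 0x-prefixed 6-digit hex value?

s_0 = ciphertext = 0x8843A2
s_1 = InvRound(s_0, k_1) = 0xBF3884
s_2 = InvRound(s_1, k_0) = 0xDE0BF3

0xDE0BF3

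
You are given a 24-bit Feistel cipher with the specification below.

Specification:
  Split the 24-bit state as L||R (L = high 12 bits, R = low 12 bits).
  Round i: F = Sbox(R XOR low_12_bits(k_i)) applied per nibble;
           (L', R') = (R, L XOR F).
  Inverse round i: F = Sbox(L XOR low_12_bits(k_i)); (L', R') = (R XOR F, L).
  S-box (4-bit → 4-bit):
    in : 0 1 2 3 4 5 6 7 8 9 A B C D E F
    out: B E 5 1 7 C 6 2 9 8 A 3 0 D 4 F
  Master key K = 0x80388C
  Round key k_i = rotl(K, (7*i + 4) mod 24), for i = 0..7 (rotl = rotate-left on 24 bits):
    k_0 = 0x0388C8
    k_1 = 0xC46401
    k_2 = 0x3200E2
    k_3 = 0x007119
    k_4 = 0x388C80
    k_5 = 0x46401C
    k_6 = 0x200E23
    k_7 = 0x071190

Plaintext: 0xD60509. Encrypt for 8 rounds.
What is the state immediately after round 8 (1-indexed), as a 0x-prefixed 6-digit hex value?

0xB76212

s_0 = plaintext = 0xD60509
s_1 = Round(s_0, k_0) = 0x50906E
s_2 = Round(s_1, k_1) = 0x06E266
s_3 = Round(s_2, k_2) = 0x2665F9
s_4 = Round(s_3, k_3) = 0x5F952D
s_5 = Round(s_4, k_4) = 0x52DD54
s_6 = Round(s_5, k_5) = 0xD54854
s_7 = Round(s_6, k_6) = 0x854B76
s_8 = Round(s_7, k_7) = 0xB76212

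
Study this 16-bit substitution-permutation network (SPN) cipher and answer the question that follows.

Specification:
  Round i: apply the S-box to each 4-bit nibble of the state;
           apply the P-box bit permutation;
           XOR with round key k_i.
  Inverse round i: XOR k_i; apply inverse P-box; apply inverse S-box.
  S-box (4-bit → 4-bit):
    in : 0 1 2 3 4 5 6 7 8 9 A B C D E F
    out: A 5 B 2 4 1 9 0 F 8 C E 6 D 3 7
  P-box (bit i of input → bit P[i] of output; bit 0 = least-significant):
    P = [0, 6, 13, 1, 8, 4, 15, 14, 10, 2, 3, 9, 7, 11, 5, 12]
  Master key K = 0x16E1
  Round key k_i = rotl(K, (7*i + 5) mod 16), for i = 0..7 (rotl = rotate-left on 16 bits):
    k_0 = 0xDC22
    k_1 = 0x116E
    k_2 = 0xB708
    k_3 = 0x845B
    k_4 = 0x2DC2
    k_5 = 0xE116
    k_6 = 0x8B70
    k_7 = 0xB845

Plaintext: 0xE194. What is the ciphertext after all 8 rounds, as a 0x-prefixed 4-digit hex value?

0x9542

s_0 = plaintext = 0xE194
s_1 = Round(s_0, k_0) = 0xB0AA
s_2 = Round(s_1, k_1) = 0xEB48
s_3 = Round(s_2, k_2) = 0x1DC7
s_4 = Round(s_3, k_3) = 0x02E3
s_5 = Round(s_4, k_4) = 0x3296
s_6 = Round(s_5, k_5) = 0xAF11
s_7 = Round(s_6, k_6) = 0x3E5D
s_8 = Round(s_7, k_7) = 0x9542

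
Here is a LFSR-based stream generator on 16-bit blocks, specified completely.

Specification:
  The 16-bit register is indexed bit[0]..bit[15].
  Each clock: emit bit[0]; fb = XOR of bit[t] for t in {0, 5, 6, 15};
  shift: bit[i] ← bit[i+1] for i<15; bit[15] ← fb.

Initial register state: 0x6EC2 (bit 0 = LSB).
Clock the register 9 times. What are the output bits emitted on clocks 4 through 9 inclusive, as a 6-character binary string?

reg_0 = 0x6EC2
clock 1: out=0, reg = 0xB761
clock 2: out=1, reg = 0x5BB0
clock 3: out=0, reg = 0xADD8
clock 4: out=0, reg = 0x56EC
clock 5: out=0, reg = 0x2B76
clock 6: out=0, reg = 0x15BB
clock 7: out=1, reg = 0x0ADD
clock 8: out=1, reg = 0x056E
clock 9: out=0, reg = 0x02B7

000110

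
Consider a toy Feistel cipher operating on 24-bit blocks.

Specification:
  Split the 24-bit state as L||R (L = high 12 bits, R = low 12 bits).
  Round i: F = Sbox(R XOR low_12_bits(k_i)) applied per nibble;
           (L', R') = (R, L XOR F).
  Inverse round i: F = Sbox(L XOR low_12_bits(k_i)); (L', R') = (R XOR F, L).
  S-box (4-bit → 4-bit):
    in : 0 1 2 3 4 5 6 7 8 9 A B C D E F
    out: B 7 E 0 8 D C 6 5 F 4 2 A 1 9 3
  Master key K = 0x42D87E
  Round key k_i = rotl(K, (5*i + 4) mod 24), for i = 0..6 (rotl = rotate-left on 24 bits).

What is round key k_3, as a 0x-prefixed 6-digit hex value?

K = 0x42D87E
k_0 = rotl(K, (5*0+4) mod 24) = rotl(K, 4) = 0x2D87E4
k_1 = rotl(K, (5*1+4) mod 24) = rotl(K, 9) = 0xB0FC85
k_2 = rotl(K, (5*2+4) mod 24) = rotl(K, 14) = 0x1F90B6
k_3 = rotl(K, (5*3+4) mod 24) = rotl(K, 19) = 0xF216C3

0xF216C3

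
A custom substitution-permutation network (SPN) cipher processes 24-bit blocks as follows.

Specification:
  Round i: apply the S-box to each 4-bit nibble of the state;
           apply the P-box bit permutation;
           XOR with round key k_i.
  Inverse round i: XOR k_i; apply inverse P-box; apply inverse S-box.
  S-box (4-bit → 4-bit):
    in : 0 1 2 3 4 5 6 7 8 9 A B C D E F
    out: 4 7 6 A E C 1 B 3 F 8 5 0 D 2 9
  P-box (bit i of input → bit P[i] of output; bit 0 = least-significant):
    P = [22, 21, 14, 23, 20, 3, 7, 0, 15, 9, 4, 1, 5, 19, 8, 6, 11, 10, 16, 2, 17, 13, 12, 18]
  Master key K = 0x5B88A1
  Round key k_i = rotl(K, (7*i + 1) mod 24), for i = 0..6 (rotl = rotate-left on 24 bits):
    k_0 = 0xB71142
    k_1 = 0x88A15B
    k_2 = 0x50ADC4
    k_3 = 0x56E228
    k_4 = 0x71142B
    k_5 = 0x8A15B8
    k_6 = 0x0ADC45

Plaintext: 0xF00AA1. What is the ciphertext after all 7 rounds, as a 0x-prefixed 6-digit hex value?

0x6F4B6C

s_0 = plaintext = 0xF00AA1
s_1 = Round(s_0, k_0) = 0xD05041
s_2 = Round(s_1, k_1) = 0xEFF082
s_3 = Round(s_2, k_2) = 0x60C5B8
s_4 = Round(s_3, k_3) = 0x25E2BA
s_5 = Round(s_4, k_4) = 0xE826BF
s_6 = Round(s_5, k_5) = 0x52B838
s_7 = Round(s_6, k_6) = 0x6F4B6C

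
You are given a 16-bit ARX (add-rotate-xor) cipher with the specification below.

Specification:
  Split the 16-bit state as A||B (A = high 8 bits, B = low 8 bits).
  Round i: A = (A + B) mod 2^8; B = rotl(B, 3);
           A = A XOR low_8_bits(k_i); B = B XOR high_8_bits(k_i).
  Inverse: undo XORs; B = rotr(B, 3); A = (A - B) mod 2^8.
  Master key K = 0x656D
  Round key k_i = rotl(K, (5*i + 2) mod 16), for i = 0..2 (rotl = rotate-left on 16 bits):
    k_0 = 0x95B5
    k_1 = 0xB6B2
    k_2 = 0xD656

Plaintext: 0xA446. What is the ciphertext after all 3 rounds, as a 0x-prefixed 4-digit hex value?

0x698A

s_0 = plaintext = 0xA446
s_1 = Round(s_0, k_0) = 0x5FA7
s_2 = Round(s_1, k_1) = 0xB48B
s_3 = Round(s_2, k_2) = 0x698A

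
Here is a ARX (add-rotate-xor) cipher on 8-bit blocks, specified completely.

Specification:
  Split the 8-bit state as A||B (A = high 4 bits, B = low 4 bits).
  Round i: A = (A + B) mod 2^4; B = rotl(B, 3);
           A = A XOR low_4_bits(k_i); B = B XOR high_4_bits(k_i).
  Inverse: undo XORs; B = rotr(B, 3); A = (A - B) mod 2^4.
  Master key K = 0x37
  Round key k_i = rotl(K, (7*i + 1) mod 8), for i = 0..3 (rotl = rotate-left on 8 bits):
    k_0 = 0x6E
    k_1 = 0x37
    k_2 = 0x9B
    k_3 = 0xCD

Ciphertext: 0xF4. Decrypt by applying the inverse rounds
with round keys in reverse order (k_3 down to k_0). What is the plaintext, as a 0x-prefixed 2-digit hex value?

0x04

s_0 = ciphertext = 0xF4
s_1 = InvRound(s_0, k_3) = 0x11
s_2 = InvRound(s_1, k_2) = 0x91
s_3 = InvRound(s_2, k_1) = 0xA4
s_4 = InvRound(s_3, k_0) = 0x04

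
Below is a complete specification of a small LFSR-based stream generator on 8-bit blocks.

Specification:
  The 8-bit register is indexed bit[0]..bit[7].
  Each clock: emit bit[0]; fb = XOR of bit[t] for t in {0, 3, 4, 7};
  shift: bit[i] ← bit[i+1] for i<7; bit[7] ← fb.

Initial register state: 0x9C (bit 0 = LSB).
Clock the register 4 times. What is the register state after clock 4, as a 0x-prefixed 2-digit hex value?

0xD9

reg_0 = 0x9C
clock 1: out=0, reg = 0xCE
clock 2: out=0, reg = 0x67
clock 3: out=1, reg = 0xB3
clock 4: out=1, reg = 0xD9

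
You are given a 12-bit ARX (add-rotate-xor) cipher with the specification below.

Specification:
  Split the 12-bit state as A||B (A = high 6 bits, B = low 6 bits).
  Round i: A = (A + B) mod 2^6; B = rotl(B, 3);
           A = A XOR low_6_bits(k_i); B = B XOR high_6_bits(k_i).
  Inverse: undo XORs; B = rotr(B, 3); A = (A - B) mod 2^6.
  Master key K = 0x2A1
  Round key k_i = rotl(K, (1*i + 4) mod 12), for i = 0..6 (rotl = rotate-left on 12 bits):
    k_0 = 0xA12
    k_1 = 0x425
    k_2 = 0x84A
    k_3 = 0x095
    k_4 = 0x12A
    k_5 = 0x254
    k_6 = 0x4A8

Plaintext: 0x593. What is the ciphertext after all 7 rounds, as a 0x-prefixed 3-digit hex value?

s_0 = plaintext = 0x593
s_1 = Round(s_0, k_0) = 0xEF2
s_2 = Round(s_1, k_1) = 0x206
s_3 = Round(s_2, k_2) = 0x111
s_4 = Round(s_3, k_3) = 0x008
s_5 = Round(s_4, k_4) = 0x885
s_6 = Round(s_5, k_5) = 0xCE1
s_7 = Round(s_6, k_6) = 0xF1E

0xF1E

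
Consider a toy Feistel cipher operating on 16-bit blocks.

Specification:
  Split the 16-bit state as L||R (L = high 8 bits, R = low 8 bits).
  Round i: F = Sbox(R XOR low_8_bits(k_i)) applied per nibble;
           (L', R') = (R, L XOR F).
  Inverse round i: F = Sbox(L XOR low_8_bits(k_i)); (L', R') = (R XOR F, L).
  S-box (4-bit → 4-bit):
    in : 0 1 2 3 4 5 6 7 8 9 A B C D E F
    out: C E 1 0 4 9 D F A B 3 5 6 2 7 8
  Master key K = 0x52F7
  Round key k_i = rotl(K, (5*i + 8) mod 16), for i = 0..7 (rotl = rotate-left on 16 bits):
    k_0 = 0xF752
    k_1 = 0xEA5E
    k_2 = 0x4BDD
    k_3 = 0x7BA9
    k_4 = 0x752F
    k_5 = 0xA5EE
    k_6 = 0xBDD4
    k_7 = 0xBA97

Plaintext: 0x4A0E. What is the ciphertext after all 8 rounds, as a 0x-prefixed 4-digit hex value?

0xB535

s_0 = plaintext = 0x4A0E
s_1 = Round(s_0, k_0) = 0x0EDC
s_2 = Round(s_1, k_1) = 0xDCAF
s_3 = Round(s_2, k_2) = 0xAF2D
s_4 = Round(s_3, k_3) = 0x2D0B
s_5 = Round(s_4, k_4) = 0x0B39
s_6 = Round(s_5, k_5) = 0x3924
s_7 = Round(s_6, k_6) = 0x24B5
s_8 = Round(s_7, k_7) = 0xB535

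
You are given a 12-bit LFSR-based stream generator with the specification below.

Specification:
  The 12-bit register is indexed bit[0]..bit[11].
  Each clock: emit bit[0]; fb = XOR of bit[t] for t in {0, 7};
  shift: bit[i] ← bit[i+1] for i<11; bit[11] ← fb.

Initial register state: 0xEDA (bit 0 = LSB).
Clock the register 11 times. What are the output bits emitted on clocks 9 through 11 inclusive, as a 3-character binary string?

reg_0 = 0xEDA
clock 1: out=0, reg = 0xF6D
clock 2: out=1, reg = 0xFB6
clock 3: out=0, reg = 0xFDB
clock 4: out=1, reg = 0x7ED
clock 5: out=1, reg = 0x3F6
clock 6: out=0, reg = 0x9FB
clock 7: out=1, reg = 0x4FD
clock 8: out=1, reg = 0x27E
clock 9: out=0, reg = 0x13F
clock 10: out=1, reg = 0x89F
clock 11: out=1, reg = 0x44F

011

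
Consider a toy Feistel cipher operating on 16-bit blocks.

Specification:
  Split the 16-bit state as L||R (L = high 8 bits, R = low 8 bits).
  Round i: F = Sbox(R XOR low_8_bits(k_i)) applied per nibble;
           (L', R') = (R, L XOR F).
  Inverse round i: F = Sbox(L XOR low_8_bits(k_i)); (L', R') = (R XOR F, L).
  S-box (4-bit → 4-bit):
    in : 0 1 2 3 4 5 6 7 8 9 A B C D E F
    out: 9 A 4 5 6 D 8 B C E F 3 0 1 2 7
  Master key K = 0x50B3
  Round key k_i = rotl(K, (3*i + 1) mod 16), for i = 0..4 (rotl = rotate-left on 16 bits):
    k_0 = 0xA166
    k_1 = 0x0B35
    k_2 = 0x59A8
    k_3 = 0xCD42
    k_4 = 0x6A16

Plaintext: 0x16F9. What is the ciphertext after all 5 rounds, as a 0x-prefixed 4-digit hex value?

s_0 = plaintext = 0x16F9
s_1 = Round(s_0, k_0) = 0xF9F1
s_2 = Round(s_1, k_1) = 0xF1FF
s_3 = Round(s_2, k_2) = 0xFF2A
s_4 = Round(s_3, k_3) = 0x2A73
s_5 = Round(s_4, k_4) = 0x73A7

0x73A7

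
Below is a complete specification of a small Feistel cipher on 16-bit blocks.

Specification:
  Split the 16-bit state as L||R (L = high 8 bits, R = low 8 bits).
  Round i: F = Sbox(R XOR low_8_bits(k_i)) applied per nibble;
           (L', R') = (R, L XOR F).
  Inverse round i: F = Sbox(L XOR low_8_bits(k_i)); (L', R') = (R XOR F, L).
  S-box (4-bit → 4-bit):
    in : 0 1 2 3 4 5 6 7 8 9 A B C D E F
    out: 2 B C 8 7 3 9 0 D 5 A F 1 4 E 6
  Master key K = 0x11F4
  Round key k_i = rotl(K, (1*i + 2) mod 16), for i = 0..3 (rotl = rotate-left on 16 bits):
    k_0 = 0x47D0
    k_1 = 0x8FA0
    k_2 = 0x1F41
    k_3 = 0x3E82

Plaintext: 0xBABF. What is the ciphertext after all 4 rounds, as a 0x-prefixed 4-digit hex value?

s_0 = plaintext = 0xBABF
s_1 = Round(s_0, k_0) = 0xBF2C
s_2 = Round(s_1, k_1) = 0x2C6E
s_3 = Round(s_2, k_2) = 0x6EEA
s_4 = Round(s_3, k_3) = 0xEAF3

0xEAF3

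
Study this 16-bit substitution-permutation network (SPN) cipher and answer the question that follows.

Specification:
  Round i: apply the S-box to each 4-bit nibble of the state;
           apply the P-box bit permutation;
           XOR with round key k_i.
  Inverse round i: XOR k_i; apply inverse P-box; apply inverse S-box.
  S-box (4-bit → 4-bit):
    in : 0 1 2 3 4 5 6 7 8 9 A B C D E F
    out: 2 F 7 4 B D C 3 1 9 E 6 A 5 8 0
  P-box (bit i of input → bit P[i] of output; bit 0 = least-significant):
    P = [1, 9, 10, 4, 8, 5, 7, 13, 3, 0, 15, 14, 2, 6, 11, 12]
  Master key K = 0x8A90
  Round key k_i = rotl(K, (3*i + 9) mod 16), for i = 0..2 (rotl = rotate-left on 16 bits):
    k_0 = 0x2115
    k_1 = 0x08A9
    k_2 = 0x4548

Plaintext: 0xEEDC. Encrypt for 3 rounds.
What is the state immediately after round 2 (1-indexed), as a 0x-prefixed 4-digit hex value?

0x8DF6

s_0 = plaintext = 0xEEDC
s_1 = Round(s_0, k_0) = 0x7285
s_2 = Round(s_1, k_1) = 0x8DF6
s_3 = Round(s_2, k_2) = 0xC154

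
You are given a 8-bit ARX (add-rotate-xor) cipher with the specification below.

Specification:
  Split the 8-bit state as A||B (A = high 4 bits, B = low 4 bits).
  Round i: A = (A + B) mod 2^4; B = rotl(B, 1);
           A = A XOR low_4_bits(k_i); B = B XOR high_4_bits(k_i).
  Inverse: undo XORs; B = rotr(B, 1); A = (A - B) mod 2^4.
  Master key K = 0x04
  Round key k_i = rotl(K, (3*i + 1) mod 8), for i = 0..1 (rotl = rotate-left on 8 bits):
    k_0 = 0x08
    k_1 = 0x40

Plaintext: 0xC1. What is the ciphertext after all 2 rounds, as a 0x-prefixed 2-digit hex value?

0x70

s_0 = plaintext = 0xC1
s_1 = Round(s_0, k_0) = 0x52
s_2 = Round(s_1, k_1) = 0x70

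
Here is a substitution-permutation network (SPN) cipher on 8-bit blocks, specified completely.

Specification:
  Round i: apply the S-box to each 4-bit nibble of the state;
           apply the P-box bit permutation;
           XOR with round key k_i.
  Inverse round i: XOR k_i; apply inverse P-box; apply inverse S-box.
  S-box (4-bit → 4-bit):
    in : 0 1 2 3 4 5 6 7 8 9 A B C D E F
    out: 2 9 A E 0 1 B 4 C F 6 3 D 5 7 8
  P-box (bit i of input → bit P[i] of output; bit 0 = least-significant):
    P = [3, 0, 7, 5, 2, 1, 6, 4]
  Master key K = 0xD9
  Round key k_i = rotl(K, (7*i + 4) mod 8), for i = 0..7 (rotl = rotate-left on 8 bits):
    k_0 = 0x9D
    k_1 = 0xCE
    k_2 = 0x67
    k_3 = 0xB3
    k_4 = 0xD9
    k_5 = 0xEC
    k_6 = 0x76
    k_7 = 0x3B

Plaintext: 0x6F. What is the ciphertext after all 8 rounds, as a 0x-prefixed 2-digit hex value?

s_0 = plaintext = 0x6F
s_1 = Round(s_0, k_0) = 0xAB
s_2 = Round(s_1, k_1) = 0x85
s_3 = Round(s_2, k_2) = 0x3F
s_4 = Round(s_3, k_3) = 0xC1
s_5 = Round(s_4, k_4) = 0xA5
s_6 = Round(s_5, k_5) = 0xA6
s_7 = Round(s_6, k_6) = 0x1D
s_8 = Round(s_7, k_7) = 0xA7

0xA7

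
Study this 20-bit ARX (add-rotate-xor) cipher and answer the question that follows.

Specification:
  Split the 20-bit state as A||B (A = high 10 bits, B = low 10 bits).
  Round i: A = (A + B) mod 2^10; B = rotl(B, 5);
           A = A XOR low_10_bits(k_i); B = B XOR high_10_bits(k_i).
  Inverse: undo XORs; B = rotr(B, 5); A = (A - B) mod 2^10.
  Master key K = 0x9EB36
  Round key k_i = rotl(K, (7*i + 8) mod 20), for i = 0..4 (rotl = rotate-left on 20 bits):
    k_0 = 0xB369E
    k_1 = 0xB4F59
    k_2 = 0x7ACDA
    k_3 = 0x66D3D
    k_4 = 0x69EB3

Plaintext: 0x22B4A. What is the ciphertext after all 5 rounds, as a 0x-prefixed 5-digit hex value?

s_0 = plaintext = 0x22B4A
s_1 = Round(s_0, k_0) = 0x52B97
s_2 = Round(s_1, k_1) = 0xEE02F
s_3 = Round(s_2, k_2) = 0xCF40A
s_4 = Round(s_3, k_3) = 0x9E8DB
s_5 = Round(s_4, k_4) = 0x79AC1

0x79AC1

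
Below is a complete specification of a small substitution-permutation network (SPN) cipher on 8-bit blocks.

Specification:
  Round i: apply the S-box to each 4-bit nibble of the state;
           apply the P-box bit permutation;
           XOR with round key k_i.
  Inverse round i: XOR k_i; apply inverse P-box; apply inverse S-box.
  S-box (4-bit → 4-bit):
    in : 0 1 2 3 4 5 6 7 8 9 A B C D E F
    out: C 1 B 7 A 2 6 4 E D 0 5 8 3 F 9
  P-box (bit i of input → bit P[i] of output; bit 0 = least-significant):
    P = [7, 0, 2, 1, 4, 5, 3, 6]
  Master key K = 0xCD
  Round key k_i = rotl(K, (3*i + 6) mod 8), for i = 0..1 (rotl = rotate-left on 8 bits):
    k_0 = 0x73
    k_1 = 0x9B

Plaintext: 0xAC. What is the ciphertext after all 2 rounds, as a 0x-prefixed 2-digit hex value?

0x13

s_0 = plaintext = 0xAC
s_1 = Round(s_0, k_0) = 0x71
s_2 = Round(s_1, k_1) = 0x13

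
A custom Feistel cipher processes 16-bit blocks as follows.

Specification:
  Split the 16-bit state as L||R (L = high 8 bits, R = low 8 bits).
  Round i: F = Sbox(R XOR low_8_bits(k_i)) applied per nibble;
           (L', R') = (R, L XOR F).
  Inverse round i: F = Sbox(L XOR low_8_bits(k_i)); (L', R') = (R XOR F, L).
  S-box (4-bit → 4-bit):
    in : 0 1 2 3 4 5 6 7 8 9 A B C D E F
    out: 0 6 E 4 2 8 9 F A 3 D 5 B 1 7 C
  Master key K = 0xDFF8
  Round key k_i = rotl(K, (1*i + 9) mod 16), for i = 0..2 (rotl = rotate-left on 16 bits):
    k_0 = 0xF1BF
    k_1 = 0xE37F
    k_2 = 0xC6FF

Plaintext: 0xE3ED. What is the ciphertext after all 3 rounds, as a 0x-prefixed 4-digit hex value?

0x8396

s_0 = plaintext = 0xE3ED
s_1 = Round(s_0, k_0) = 0xED6D
s_2 = Round(s_1, k_1) = 0x6D83
s_3 = Round(s_2, k_2) = 0x8396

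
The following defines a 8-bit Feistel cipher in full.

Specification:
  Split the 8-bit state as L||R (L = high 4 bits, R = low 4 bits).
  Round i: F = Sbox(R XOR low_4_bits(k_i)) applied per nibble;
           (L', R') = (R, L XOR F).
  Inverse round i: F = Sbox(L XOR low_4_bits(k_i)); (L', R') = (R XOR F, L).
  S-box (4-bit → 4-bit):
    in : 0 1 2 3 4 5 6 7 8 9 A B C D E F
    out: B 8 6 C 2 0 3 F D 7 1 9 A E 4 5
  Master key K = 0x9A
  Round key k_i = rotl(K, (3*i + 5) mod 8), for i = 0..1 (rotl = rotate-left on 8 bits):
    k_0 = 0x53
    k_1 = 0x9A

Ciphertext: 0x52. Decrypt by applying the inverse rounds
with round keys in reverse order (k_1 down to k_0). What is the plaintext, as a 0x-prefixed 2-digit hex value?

0x77

s_0 = ciphertext = 0x52
s_1 = InvRound(s_0, k_1) = 0x75
s_2 = InvRound(s_1, k_0) = 0x77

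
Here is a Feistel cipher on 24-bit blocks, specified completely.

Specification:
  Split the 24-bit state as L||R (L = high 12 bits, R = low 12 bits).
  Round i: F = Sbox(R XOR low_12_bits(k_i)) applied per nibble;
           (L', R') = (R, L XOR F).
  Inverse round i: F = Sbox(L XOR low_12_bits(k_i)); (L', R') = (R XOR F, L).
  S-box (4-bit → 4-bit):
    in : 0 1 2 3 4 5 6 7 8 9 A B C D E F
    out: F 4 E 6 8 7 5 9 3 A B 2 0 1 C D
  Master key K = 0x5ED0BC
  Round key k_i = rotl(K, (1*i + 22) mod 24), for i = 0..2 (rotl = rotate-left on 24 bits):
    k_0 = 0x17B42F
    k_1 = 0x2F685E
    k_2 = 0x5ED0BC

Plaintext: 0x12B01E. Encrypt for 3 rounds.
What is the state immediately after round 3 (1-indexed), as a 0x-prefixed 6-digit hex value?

0x45A18A

s_0 = plaintext = 0x12B01E
s_1 = Round(s_0, k_0) = 0x01E94F
s_2 = Round(s_1, k_1) = 0x94F45A
s_3 = Round(s_2, k_2) = 0x45A18A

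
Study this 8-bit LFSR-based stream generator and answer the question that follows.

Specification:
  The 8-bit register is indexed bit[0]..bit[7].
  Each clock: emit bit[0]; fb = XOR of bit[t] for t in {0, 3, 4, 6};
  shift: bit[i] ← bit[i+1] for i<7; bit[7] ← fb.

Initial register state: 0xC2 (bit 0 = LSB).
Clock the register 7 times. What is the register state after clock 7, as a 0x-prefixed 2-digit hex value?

reg_0 = 0xC2
clock 1: out=0, reg = 0xE1
clock 2: out=1, reg = 0x70
clock 3: out=0, reg = 0x38
clock 4: out=0, reg = 0x1C
clock 5: out=0, reg = 0x0E
clock 6: out=0, reg = 0x87
clock 7: out=1, reg = 0xC3

0xC3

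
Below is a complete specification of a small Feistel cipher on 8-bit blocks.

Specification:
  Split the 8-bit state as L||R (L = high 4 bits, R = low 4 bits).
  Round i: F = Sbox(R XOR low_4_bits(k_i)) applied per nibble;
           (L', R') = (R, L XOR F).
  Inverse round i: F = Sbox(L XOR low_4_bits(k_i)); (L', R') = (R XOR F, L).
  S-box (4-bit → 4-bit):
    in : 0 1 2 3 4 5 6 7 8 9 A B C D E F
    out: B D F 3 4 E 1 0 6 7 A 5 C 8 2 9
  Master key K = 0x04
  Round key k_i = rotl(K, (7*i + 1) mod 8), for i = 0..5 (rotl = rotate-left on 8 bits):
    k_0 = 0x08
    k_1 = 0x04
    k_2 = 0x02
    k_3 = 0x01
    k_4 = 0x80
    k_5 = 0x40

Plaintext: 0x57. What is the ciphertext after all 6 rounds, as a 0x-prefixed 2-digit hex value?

s_0 = plaintext = 0x57
s_1 = Round(s_0, k_0) = 0x7C
s_2 = Round(s_1, k_1) = 0xC1
s_3 = Round(s_2, k_2) = 0x1F
s_4 = Round(s_3, k_3) = 0xF3
s_5 = Round(s_4, k_4) = 0x3C
s_6 = Round(s_5, k_5) = 0xCF

0xCF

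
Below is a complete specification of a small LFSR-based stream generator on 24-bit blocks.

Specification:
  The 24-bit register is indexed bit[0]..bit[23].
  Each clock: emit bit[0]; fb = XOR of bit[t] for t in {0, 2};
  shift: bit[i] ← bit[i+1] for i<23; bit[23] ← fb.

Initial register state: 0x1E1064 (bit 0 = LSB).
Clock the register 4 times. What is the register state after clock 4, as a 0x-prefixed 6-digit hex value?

0xD1E106

reg_0 = 0x1E1064
clock 1: out=0, reg = 0x8F0832
clock 2: out=0, reg = 0x478419
clock 3: out=1, reg = 0xA3C20C
clock 4: out=0, reg = 0xD1E106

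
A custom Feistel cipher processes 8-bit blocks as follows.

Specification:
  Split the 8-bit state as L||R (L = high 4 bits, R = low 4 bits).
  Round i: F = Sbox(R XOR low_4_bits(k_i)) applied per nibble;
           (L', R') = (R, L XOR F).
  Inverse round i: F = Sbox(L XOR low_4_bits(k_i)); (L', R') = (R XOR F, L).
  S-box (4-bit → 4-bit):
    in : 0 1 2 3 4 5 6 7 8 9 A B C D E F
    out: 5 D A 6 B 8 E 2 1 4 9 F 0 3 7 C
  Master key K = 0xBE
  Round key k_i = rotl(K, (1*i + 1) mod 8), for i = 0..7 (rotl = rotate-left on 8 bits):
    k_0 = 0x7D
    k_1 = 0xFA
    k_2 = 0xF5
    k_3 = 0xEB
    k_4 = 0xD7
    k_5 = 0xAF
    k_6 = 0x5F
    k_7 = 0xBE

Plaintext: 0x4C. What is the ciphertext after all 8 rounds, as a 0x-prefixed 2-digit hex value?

0x7F

s_0 = plaintext = 0x4C
s_1 = Round(s_0, k_0) = 0xC9
s_2 = Round(s_1, k_1) = 0x9A
s_3 = Round(s_2, k_2) = 0xA5
s_4 = Round(s_3, k_3) = 0x5D
s_5 = Round(s_4, k_4) = 0xDC
s_6 = Round(s_5, k_5) = 0xCB
s_7 = Round(s_6, k_6) = 0xB7
s_8 = Round(s_7, k_7) = 0x7F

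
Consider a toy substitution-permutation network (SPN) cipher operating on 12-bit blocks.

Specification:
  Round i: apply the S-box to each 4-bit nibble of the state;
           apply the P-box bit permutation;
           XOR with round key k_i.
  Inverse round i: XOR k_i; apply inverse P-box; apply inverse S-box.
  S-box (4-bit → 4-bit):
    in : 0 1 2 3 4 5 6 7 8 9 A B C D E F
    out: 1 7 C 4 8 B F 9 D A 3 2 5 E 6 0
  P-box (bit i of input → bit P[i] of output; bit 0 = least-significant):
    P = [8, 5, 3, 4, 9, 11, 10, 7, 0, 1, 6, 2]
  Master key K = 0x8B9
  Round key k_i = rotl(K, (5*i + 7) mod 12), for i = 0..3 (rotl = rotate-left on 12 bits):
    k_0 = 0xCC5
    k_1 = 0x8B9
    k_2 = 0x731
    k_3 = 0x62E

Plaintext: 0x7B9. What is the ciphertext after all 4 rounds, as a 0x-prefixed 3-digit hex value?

0x42E

s_0 = plaintext = 0x7B9
s_1 = Round(s_0, k_0) = 0x4F0
s_2 = Round(s_1, k_1) = 0x9BD
s_3 = Round(s_2, k_2) = 0xF0F
s_4 = Round(s_3, k_3) = 0x42E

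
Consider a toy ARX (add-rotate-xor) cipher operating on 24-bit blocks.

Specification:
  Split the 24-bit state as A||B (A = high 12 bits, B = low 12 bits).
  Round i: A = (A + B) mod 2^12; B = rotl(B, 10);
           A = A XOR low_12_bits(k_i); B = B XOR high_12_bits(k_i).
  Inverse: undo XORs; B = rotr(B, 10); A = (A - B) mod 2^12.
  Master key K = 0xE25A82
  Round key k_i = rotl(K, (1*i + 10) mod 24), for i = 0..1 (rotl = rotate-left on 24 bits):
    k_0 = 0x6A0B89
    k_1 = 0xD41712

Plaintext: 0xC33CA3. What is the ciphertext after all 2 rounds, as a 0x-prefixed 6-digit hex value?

s_0 = plaintext = 0xC33CA3
s_1 = Round(s_0, k_0) = 0x35F988
s_2 = Round(s_1, k_1) = 0xBF5F23

0xBF5F23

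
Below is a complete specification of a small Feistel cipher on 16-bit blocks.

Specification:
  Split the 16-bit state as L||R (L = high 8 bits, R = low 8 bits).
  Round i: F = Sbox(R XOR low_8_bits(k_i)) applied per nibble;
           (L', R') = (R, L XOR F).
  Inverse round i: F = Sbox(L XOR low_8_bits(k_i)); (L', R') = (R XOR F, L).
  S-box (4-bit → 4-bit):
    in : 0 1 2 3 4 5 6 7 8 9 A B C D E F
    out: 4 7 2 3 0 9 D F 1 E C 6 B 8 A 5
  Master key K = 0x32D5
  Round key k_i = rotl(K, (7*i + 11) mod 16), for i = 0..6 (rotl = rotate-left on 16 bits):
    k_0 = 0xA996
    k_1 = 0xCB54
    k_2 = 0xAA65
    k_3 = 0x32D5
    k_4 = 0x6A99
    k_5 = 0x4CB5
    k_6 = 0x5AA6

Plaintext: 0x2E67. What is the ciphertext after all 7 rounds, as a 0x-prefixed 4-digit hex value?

s_0 = plaintext = 0x2E67
s_1 = Round(s_0, k_0) = 0x6779
s_2 = Round(s_1, k_1) = 0x794F
s_3 = Round(s_2, k_2) = 0x4F55
s_4 = Round(s_3, k_3) = 0x555B
s_5 = Round(s_4, k_4) = 0x5BE7
s_6 = Round(s_5, k_5) = 0xE7C9
s_7 = Round(s_6, k_6) = 0xC932

0xC932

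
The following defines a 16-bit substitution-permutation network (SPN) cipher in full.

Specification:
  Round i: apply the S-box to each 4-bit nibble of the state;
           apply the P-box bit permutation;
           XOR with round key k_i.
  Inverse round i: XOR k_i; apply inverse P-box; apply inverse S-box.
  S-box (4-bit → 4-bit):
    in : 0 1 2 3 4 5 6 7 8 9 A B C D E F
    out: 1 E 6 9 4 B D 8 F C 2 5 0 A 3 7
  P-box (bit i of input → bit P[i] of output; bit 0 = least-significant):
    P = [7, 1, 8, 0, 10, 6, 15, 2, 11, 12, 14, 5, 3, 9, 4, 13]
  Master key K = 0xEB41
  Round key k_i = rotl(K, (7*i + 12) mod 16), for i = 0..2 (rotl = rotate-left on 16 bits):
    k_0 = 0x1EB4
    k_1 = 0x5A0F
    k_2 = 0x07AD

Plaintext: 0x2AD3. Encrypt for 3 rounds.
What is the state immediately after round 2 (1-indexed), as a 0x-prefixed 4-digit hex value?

s_0 = plaintext = 0x2AD3
s_1 = Round(s_0, k_0) = 0x0C61
s_2 = Round(s_1, k_1) = 0xDF00
s_3 = Round(s_2, k_2) = 0x792D

0xDF00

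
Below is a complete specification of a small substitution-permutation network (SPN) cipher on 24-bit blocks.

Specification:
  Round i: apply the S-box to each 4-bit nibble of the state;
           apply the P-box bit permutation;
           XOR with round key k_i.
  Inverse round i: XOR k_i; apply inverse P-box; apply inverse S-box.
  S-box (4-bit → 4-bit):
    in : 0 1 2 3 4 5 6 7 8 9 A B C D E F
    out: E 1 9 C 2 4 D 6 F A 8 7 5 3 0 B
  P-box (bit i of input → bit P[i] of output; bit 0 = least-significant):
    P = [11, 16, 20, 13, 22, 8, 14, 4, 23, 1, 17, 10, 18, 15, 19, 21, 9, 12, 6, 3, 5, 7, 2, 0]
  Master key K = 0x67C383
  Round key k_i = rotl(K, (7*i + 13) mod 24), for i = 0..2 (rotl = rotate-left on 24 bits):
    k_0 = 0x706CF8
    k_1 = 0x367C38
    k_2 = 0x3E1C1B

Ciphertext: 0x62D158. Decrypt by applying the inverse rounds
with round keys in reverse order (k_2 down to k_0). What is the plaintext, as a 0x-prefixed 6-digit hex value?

s_0 = ciphertext = 0x62D158
s_1 = InvRound(s_0, k_2) = 0xA5B9BC
s_2 = InvRound(s_1, k_1) = 0x7E4677
s_3 = InvRound(s_2, k_0) = 0x02C7E2

0x02C7E2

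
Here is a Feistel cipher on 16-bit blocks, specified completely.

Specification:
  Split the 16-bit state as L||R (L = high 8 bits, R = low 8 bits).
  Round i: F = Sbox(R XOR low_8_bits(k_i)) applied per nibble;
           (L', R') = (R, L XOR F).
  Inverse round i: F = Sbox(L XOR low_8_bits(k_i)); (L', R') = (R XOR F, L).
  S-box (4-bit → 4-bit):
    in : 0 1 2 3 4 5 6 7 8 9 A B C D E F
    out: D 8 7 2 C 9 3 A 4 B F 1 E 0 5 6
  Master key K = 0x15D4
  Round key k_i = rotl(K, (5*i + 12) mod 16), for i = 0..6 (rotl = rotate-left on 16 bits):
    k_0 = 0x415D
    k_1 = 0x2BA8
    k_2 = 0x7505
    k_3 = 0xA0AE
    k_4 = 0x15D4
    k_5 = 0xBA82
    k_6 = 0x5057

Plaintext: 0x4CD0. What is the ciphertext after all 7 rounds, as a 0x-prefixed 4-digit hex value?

s_0 = plaintext = 0x4CD0
s_1 = Round(s_0, k_0) = 0xD00C
s_2 = Round(s_1, k_1) = 0x0C2C
s_3 = Round(s_2, k_2) = 0x2C77
s_4 = Round(s_3, k_3) = 0x7727
s_5 = Round(s_4, k_4) = 0x2715
s_6 = Round(s_5, k_5) = 0x159D
s_7 = Round(s_6, k_6) = 0x9DFA

0x9DFA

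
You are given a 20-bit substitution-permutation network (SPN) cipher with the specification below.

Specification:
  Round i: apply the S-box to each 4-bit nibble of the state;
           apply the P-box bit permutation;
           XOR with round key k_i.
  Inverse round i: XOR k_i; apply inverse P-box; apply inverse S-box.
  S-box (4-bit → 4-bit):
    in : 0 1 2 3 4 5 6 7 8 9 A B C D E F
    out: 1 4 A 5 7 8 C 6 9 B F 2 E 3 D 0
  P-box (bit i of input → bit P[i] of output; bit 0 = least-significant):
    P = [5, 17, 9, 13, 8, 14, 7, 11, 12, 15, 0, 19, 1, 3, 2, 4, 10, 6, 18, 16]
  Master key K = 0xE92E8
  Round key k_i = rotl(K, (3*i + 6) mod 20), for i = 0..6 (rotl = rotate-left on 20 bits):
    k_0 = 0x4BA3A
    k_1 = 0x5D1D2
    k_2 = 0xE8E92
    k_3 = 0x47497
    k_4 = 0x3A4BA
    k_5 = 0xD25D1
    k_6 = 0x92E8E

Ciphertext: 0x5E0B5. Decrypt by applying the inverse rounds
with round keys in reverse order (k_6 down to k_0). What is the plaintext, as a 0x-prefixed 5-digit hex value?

s_0 = ciphertext = 0x5E0B5
s_1 = InvRound(s_0, k_6) = 0x39C23
s_2 = InvRound(s_1, k_5) = 0x789E9
s_3 = InvRound(s_2, k_4) = 0x48185
s_4 = InvRound(s_3, k_3) = 0x08DD5
s_5 = InvRound(s_4, k_2) = 0x73607
s_6 = InvRound(s_5, k_1) = 0xD674C
s_7 = InvRound(s_6, k_0) = 0x9E990

0x9E990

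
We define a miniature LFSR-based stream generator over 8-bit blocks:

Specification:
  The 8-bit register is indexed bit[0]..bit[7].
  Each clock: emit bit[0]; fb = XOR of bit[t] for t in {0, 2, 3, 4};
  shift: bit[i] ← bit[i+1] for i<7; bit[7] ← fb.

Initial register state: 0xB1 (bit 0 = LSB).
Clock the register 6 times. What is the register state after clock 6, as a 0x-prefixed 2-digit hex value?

reg_0 = 0xB1
clock 1: out=1, reg = 0x58
clock 2: out=0, reg = 0x2C
clock 3: out=0, reg = 0x16
clock 4: out=0, reg = 0x0B
clock 5: out=1, reg = 0x05
clock 6: out=1, reg = 0x02

0x02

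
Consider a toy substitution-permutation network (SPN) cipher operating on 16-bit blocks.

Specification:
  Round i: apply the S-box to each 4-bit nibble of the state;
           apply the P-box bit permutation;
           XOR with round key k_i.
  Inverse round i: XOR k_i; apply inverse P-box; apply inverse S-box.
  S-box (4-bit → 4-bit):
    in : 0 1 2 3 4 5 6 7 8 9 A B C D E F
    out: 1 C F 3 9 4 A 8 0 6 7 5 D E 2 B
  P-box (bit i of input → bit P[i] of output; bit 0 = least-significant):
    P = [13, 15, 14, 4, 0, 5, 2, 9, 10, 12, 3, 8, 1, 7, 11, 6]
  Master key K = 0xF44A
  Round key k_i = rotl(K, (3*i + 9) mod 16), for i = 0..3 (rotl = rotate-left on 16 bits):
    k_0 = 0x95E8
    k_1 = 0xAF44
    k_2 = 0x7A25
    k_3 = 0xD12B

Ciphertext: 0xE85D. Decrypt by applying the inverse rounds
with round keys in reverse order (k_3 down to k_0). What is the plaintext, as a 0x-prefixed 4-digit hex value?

0xD211

s_0 = ciphertext = 0xE85D
s_1 = InvRound(s_0, k_3) = 0xC694
s_2 = InvRound(s_1, k_2) = 0x933F
s_3 = InvRound(s_2, k_1) = 0xCA34
s_4 = InvRound(s_3, k_0) = 0xD211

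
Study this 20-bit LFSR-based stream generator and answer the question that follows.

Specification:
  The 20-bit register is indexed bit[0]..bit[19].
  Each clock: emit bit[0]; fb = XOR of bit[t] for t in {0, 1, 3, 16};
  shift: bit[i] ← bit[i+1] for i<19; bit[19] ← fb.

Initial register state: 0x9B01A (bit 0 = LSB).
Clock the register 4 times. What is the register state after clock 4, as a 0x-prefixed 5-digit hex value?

reg_0 = 0x9B01A
clock 1: out=0, reg = 0xCD80D
clock 2: out=1, reg = 0x66C06
clock 3: out=0, reg = 0xB3603
clock 4: out=1, reg = 0xD9B01

0xD9B01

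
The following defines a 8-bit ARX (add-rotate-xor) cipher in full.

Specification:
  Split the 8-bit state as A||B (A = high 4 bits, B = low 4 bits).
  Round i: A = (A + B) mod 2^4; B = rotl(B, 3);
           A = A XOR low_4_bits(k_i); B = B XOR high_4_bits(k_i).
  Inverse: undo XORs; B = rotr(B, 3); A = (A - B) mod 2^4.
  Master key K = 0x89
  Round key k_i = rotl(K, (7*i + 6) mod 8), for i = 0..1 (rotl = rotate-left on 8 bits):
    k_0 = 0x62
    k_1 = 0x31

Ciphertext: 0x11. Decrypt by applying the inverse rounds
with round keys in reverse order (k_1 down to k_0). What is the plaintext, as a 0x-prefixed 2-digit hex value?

0xA4

s_0 = ciphertext = 0x11
s_1 = InvRound(s_0, k_1) = 0xC4
s_2 = InvRound(s_1, k_0) = 0xA4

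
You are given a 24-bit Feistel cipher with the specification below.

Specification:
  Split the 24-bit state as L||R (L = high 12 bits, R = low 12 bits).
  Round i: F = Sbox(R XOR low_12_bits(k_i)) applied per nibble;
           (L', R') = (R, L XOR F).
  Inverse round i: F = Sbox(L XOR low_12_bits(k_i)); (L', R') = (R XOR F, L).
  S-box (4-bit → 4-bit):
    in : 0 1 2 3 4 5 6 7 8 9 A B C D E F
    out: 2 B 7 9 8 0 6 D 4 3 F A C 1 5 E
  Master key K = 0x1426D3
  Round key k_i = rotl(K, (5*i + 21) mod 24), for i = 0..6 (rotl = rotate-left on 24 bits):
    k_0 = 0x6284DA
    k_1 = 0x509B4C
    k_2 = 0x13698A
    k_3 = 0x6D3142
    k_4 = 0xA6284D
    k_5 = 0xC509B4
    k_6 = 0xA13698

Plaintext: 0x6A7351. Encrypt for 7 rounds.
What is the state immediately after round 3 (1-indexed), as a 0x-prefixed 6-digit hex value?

s_0 = plaintext = 0x6A7351
s_1 = Round(s_0, k_0) = 0x351BED
s_2 = Round(s_1, k_1) = 0xBED1AA
s_3 = Round(s_2, k_2) = 0x1AAF9F
s_4 = Round(s_3, k_3) = 0xF9F4BB
s_5 = Round(s_4, k_4) = 0x4BB379
s_6 = Round(s_5, k_5) = 0x379B7A
s_7 = Round(s_6, k_6) = 0xB7A22E

0x1AAF9F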